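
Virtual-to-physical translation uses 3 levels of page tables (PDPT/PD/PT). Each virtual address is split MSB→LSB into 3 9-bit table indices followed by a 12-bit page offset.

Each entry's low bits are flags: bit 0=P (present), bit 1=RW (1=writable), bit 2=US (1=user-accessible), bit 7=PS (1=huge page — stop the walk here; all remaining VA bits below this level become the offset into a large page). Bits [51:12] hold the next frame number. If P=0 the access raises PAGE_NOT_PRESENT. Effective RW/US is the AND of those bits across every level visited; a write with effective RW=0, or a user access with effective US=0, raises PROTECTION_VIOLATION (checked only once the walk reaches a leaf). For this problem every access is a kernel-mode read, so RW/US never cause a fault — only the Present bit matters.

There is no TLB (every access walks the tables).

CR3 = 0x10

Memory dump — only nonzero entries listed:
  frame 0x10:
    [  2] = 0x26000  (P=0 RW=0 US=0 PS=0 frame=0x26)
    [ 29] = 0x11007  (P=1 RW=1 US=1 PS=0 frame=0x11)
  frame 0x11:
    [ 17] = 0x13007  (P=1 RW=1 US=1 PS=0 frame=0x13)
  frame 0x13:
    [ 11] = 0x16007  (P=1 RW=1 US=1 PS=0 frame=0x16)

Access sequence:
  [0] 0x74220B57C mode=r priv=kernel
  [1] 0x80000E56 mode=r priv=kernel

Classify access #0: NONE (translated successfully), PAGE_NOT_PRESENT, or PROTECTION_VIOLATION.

Per-access translation:
#0 VA=0x74220B57C (r,kernel):
  L0 @0x10[29] → 0x11007  P=1,RW=1,US=1,PS=0
  L1 @0x11[17] → 0x13007  P=1,RW=1,US=1,PS=0
  L2 @0x13[11] → 0x16007  P=1,RW=1,US=1,PS=0
  → PA=0x1657C  (3 entries read)
#1 VA=0x80000E56 (r,kernel):
  L0 @0x10[2] → 0x26000  P=0,RW=0,US=0,PS=0
  ✗ PAGE_NOT_PRESENT  [1 reads]

Access #0 fault: NONE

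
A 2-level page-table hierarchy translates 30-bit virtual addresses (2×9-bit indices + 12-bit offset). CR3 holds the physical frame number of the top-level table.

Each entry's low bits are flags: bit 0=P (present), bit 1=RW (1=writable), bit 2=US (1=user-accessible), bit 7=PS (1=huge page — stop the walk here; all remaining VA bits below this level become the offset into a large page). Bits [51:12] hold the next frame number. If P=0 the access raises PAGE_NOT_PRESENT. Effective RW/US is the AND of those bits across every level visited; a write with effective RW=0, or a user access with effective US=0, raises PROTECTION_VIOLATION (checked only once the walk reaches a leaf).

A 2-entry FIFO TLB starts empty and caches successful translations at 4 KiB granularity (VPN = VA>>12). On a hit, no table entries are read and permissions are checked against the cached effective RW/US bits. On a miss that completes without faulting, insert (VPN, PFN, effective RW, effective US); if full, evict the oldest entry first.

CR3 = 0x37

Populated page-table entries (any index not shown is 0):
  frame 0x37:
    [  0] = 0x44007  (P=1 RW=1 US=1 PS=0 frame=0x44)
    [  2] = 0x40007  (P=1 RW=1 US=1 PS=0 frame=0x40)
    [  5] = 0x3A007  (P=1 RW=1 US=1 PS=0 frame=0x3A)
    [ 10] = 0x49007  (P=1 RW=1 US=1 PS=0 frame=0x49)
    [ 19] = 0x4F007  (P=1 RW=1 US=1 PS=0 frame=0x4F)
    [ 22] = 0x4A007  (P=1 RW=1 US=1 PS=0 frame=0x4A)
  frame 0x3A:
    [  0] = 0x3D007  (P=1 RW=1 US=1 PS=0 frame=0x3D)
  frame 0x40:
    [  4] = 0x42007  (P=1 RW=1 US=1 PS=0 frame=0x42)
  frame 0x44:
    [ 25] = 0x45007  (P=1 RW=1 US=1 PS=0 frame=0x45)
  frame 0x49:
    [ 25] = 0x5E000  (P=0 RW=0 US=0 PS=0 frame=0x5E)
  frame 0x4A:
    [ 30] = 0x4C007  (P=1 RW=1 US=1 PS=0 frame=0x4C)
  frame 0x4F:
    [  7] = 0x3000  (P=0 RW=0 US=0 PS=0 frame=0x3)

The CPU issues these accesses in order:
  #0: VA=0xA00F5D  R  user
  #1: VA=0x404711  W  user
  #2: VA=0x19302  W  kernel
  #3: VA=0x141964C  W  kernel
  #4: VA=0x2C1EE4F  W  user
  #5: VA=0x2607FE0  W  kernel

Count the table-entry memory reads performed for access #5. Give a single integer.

Per-access translation:
#0 VA=0xA00F5D (r,user):
  L0 @0x37[5] → 0x3A007  P=1,RW=1,US=1,PS=0
  L1 @0x3A[0] → 0x3D007  P=1,RW=1,US=1,PS=0
  → PA=0x3DF5D  (2 entries read)
#1 VA=0x404711 (w,user):
  L0 @0x37[2] → 0x40007  P=1,RW=1,US=1,PS=0
  L1 @0x40[4] → 0x42007  P=1,RW=1,US=1,PS=0
  → PA=0x42711  (2 entries read)
#2 VA=0x19302 (w,kernel):
  L0 @0x37[0] → 0x44007  P=1,RW=1,US=1,PS=0
  L1 @0x44[25] → 0x45007  P=1,RW=1,US=1,PS=0
  → PA=0x45302  (2 entries read)
#3 VA=0x141964C (w,kernel):
  L0 @0x37[10] → 0x49007  P=1,RW=1,US=1,PS=0
  L1 @0x49[25] → 0x5E000  P=0,RW=0,US=0,PS=0
  ⇒ fault: PAGE_NOT_PRESENT  — 2 lookups
#4 VA=0x2C1EE4F (w,user):
  L0 @0x37[22] → 0x4A007  P=1,RW=1,US=1,PS=0
  L1 @0x4A[30] → 0x4C007  P=1,RW=1,US=1,PS=0
  → PA=0x4CE4F  (2 entries read)
#5 VA=0x2607FE0 (w,kernel):
  L0 @0x37[19] → 0x4F007  P=1,RW=1,US=1,PS=0
  L1 @0x4F[7] → 0x3000  P=0,RW=0,US=0,PS=0
  ⇒ fault: PAGE_NOT_PRESENT  — 2 lookups

Entries read for #5: 2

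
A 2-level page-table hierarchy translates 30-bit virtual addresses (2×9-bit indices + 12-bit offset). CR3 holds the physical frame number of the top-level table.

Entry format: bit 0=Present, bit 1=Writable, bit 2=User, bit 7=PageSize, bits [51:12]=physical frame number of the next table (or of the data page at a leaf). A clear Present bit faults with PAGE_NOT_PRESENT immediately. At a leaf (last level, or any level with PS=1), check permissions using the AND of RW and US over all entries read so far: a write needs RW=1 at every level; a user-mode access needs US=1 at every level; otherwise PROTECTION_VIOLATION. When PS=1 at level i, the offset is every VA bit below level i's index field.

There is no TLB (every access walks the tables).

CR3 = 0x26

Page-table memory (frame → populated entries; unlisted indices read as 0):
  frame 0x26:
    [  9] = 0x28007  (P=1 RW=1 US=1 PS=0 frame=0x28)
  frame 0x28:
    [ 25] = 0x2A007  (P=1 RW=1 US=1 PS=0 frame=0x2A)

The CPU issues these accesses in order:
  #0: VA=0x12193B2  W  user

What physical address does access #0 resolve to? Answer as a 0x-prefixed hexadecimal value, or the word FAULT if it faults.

Walk each access:
#0 VA=0x12193B2 (w,user):
  L0: frame=0x26 idx=9 entry=0x28007 [P=1 RW=1 US=1 PS=0]
  L1: frame=0x28 idx=25 entry=0x2A007 [P=1 RW=1 US=1 PS=0]
  → PA=0x2A3B2  (2 entries read)

Access #0 PA: 0x2A3B2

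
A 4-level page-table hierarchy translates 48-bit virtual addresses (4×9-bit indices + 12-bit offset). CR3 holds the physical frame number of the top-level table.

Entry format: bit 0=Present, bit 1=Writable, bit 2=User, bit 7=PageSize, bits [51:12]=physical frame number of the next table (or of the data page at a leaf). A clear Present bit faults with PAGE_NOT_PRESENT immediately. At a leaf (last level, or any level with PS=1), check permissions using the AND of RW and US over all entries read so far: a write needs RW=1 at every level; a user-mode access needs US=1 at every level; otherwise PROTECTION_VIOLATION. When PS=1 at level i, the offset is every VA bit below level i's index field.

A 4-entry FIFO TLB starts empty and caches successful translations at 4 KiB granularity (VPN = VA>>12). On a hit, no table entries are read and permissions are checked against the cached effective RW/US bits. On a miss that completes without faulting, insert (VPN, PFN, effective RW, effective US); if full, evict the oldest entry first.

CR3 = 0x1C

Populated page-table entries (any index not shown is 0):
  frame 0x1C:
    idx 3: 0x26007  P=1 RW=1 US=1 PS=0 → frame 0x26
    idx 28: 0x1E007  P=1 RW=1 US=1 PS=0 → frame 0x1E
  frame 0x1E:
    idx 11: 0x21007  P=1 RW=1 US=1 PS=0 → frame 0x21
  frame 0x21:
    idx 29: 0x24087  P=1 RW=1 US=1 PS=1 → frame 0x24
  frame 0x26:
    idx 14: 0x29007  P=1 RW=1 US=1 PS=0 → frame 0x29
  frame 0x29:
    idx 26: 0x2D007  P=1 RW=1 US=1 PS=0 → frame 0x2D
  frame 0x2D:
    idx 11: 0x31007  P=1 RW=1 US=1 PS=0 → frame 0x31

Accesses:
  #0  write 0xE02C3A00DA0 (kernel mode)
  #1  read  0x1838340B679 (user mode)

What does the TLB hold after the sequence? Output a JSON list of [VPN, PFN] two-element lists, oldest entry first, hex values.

Trace:
#0 VA=0xE02C3A00DA0 (w,kernel):
  lvl0: tbl 0x1C, slot 28 ⇒ 0x1E007 (P1/RW1/US1/PS0)
  lvl1: tbl 0x1E, slot 11 ⇒ 0x21007 (P1/RW1/US1/PS0)
  lvl2: tbl 0x21, slot 29 ⇒ 0x24087 (P1/RW1/US1/PS1)
  → PA=0x24DA0 (huge @L2)  (3 entries read)
#1 VA=0x1838340B679 (r,user):
  lvl0: tbl 0x1C, slot 3 ⇒ 0x26007 (P1/RW1/US1/PS0)
  lvl1: tbl 0x26, slot 14 ⇒ 0x29007 (P1/RW1/US1/PS0)
  lvl2: tbl 0x29, slot 26 ⇒ 0x2D007 (P1/RW1/US1/PS0)
  lvl3: tbl 0x2D, slot 11 ⇒ 0x31007 (P1/RW1/US1/PS0)
  → PA=0x31679  (4 entries read)

TLB: [["0xE02C3A00", "0x24"], ["0x1838340B", "0x31"]]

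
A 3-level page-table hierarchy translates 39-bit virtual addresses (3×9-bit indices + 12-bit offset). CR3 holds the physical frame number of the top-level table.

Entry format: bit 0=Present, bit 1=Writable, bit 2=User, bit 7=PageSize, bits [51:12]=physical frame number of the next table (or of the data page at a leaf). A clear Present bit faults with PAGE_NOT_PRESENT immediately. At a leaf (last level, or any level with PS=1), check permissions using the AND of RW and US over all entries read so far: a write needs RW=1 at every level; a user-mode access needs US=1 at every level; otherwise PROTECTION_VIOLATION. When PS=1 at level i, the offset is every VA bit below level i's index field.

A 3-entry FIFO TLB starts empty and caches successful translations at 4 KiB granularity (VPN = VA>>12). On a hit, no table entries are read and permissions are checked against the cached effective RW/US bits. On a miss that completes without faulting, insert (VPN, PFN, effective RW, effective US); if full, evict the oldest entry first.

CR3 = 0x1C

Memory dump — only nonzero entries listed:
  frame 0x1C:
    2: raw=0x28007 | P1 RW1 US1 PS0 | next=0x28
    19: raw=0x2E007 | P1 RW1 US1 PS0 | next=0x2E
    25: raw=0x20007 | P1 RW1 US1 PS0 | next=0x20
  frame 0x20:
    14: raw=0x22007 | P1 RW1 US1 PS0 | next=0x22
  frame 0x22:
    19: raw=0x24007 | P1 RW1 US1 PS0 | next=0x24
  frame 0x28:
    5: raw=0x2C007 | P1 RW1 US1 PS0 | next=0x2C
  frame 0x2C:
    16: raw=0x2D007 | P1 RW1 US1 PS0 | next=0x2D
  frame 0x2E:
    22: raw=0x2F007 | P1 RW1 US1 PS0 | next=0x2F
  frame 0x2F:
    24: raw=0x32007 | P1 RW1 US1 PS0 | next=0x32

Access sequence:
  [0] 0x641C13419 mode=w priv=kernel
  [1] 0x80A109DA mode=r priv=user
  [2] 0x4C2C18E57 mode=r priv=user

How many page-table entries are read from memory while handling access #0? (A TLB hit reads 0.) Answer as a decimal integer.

Walk each access:
#0 VA=0x641C13419 (w,kernel):
  [0] read 0x1C idx=25: raw=0x20007 flags P=1 W=1 U=1 S=0
  [1] read 0x20 idx=14: raw=0x22007 flags P=1 W=1 U=1 S=0
  [2] read 0x22 idx=19: raw=0x24007 flags P=1 W=1 U=1 S=0
  → PA=0x24419  (3 entries read)
#1 VA=0x80A109DA (r,user):
  [0] read 0x1C idx=2: raw=0x28007 flags P=1 W=1 U=1 S=0
  [1] read 0x28 idx=5: raw=0x2C007 flags P=1 W=1 U=1 S=0
  [2] read 0x2C idx=16: raw=0x2D007 flags P=1 W=1 U=1 S=0
  → PA=0x2D9DA  (3 entries read)
#2 VA=0x4C2C18E57 (r,user):
  [0] read 0x1C idx=19: raw=0x2E007 flags P=1 W=1 U=1 S=0
  [1] read 0x2E idx=22: raw=0x2F007 flags P=1 W=1 U=1 S=0
  [2] read 0x2F idx=24: raw=0x32007 flags P=1 W=1 U=1 S=0
  → PA=0x32E57  (3 entries read)

Entries read for #0: 3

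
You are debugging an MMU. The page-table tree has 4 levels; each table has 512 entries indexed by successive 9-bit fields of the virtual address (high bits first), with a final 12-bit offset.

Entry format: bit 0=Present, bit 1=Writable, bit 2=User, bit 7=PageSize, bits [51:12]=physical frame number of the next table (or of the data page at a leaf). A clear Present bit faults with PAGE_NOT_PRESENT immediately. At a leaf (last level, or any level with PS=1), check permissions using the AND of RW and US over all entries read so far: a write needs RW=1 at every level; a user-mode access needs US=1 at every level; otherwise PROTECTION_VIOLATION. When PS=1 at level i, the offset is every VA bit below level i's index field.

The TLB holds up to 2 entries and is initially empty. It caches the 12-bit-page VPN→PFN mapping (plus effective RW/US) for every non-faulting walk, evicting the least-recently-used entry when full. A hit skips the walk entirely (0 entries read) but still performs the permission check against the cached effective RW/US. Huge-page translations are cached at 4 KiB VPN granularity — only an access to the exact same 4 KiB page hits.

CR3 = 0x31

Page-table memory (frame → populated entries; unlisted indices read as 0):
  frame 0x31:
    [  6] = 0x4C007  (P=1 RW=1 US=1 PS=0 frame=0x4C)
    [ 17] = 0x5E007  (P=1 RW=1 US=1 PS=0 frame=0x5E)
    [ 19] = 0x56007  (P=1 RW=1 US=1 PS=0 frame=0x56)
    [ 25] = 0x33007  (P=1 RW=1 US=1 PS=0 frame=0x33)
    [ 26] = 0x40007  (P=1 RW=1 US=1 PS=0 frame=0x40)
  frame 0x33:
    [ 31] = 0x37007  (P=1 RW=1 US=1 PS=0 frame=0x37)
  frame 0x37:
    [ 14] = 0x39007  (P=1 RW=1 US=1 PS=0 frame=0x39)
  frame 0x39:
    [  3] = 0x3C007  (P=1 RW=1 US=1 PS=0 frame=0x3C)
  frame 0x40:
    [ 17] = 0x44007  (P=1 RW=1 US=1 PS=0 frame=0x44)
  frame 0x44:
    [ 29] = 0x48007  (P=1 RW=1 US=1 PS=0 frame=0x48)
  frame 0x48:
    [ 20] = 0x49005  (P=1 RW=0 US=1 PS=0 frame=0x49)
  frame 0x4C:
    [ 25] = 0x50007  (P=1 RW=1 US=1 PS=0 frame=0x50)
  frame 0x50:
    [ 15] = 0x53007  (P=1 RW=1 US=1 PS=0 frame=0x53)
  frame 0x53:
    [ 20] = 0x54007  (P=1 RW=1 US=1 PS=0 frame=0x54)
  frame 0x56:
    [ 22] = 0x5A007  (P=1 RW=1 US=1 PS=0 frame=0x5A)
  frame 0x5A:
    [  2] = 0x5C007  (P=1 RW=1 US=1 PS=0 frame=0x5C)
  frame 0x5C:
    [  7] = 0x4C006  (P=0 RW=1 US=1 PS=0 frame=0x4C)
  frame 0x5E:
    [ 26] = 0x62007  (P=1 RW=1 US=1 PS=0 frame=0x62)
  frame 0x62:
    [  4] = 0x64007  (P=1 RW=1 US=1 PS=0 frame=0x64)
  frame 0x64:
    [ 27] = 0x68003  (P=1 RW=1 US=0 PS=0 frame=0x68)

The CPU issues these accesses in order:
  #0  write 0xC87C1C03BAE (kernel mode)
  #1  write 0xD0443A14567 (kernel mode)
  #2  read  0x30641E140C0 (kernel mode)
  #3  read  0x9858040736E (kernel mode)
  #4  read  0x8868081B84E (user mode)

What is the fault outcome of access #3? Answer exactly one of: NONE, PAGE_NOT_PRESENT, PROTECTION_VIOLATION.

Trace:
#0 VA=0xC87C1C03BAE (w,kernel):
  L0: frame=0x31 idx=25 entry=0x33007 [P=1 RW=1 US=1 PS=0]
  L1: frame=0x33 idx=31 entry=0x37007 [P=1 RW=1 US=1 PS=0]
  L2: frame=0x37 idx=14 entry=0x39007 [P=1 RW=1 US=1 PS=0]
  L3: frame=0x39 idx=3 entry=0x3C007 [P=1 RW=1 US=1 PS=0]
  ✓ 0x3CBAE  — 4 lookups
#1 VA=0xD0443A14567 (w,kernel):
  L0: frame=0x31 idx=26 entry=0x40007 [P=1 RW=1 US=1 PS=0]
  L1: frame=0x40 idx=17 entry=0x44007 [P=1 RW=1 US=1 PS=0]
  L2: frame=0x44 idx=29 entry=0x48007 [P=1 RW=1 US=1 PS=0]
  L3: frame=0x48 idx=20 entry=0x49005 [P=1 RW=0 US=1 PS=0]
  ✗ PROTECTION_VIOLATION  [4 reads]
#2 VA=0x30641E140C0 (r,kernel):
  L0: frame=0x31 idx=6 entry=0x4C007 [P=1 RW=1 US=1 PS=0]
  L1: frame=0x4C idx=25 entry=0x50007 [P=1 RW=1 US=1 PS=0]
  L2: frame=0x50 idx=15 entry=0x53007 [P=1 RW=1 US=1 PS=0]
  L3: frame=0x53 idx=20 entry=0x54007 [P=1 RW=1 US=1 PS=0]
  ✓ 0x540C0  — 4 lookups
#3 VA=0x9858040736E (r,kernel):
  L0: frame=0x31 idx=19 entry=0x56007 [P=1 RW=1 US=1 PS=0]
  L1: frame=0x56 idx=22 entry=0x5A007 [P=1 RW=1 US=1 PS=0]
  L2: frame=0x5A idx=2 entry=0x5C007 [P=1 RW=1 US=1 PS=0]
  L3: frame=0x5C idx=7 entry=0x4C006 [P=0 RW=1 US=1 PS=0]
  ✗ PAGE_NOT_PRESENT  [4 reads]
#4 VA=0x8868081B84E (r,user):
  L0: frame=0x31 idx=17 entry=0x5E007 [P=1 RW=1 US=1 PS=0]
  L1: frame=0x5E idx=26 entry=0x62007 [P=1 RW=1 US=1 PS=0]
  L2: frame=0x62 idx=4 entry=0x64007 [P=1 RW=1 US=1 PS=0]
  L3: frame=0x64 idx=27 entry=0x68003 [P=1 RW=1 US=0 PS=0]
  ✗ PROTECTION_VIOLATION  [4 reads]

Access #3 fault: PAGE_NOT_PRESENT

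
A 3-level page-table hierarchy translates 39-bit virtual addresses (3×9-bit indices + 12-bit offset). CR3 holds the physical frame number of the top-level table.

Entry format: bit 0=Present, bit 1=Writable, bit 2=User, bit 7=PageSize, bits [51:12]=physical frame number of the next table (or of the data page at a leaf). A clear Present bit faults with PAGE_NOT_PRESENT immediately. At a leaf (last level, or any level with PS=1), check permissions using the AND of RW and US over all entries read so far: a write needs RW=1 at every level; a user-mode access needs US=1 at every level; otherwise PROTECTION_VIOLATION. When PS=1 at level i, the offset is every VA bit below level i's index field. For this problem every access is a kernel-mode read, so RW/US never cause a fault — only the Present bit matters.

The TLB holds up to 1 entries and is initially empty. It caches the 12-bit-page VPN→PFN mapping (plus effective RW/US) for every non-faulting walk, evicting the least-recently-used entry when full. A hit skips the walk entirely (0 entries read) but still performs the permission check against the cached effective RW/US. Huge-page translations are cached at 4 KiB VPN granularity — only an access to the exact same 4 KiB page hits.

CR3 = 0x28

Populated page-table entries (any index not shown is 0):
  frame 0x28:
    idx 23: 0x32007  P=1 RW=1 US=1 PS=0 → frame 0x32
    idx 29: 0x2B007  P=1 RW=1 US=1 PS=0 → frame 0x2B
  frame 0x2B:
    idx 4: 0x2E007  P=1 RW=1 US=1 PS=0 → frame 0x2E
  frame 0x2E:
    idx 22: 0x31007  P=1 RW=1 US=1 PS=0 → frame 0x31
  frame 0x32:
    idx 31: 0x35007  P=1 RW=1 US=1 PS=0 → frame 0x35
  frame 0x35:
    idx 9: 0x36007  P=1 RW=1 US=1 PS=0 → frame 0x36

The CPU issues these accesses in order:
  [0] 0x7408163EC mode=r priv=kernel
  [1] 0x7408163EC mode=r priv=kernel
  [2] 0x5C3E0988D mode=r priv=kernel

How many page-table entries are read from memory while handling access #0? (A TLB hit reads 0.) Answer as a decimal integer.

Walk each access:
#0 VA=0x7408163EC (r,kernel):
  L0 @0x28[29] → 0x2B007  P=1,RW=1,US=1,PS=0
  L1 @0x2B[4] → 0x2E007  P=1,RW=1,US=1,PS=0
  L2 @0x2E[22] → 0x31007  P=1,RW=1,US=1,PS=0
  ⇒ phys 0x313EC  [3 reads]
#1 VA=0x7408163EC (r,kernel):
  TLB hit vpn=0x740816 → PA=0x313EC
#2 VA=0x5C3E0988D (r,kernel):
  L0 @0x28[23] → 0x32007  P=1,RW=1,US=1,PS=0
  L1 @0x32[31] → 0x35007  P=1,RW=1,US=1,PS=0
  L2 @0x35[9] → 0x36007  P=1,RW=1,US=1,PS=0
  ⇒ phys 0x3688D  [3 reads]

Entries read for #0: 3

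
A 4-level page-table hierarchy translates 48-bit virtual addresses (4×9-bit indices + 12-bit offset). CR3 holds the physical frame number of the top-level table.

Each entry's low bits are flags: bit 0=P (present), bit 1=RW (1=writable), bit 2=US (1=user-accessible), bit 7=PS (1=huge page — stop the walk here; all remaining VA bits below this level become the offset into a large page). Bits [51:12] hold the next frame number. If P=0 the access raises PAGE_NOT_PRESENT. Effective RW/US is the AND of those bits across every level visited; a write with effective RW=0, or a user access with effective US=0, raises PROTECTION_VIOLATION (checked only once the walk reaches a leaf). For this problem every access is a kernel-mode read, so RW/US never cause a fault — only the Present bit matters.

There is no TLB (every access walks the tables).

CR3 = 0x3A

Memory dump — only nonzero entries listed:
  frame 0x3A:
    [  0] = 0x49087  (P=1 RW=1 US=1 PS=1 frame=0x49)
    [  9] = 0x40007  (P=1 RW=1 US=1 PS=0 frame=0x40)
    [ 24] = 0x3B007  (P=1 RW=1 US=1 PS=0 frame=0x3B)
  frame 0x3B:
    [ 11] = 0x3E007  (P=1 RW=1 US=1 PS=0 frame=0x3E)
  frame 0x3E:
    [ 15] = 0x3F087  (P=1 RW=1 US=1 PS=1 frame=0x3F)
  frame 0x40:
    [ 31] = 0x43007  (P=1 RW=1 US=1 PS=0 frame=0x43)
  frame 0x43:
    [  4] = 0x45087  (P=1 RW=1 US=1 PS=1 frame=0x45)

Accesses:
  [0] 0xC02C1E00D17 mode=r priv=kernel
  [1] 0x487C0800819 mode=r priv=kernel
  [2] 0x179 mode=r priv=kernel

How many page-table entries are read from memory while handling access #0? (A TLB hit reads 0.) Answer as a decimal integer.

Trace:
#0 VA=0xC02C1E00D17 (r,kernel):
  lvl0: tbl 0x3A, slot 24 ⇒ 0x3B007 (P1/RW1/US1/PS0)
  lvl1: tbl 0x3B, slot 11 ⇒ 0x3E007 (P1/RW1/US1/PS0)
  lvl2: tbl 0x3E, slot 15 ⇒ 0x3F087 (P1/RW1/US1/PS1)
  ✓ 0x3FD17 (huge @L2)  — 3 lookups
#1 VA=0x487C0800819 (r,kernel):
  lvl0: tbl 0x3A, slot 9 ⇒ 0x40007 (P1/RW1/US1/PS0)
  lvl1: tbl 0x40, slot 31 ⇒ 0x43007 (P1/RW1/US1/PS0)
  lvl2: tbl 0x43, slot 4 ⇒ 0x45087 (P1/RW1/US1/PS1)
  ✓ 0x45819 (huge @L2)  — 3 lookups
#2 VA=0x179 (r,kernel):
  lvl0: tbl 0x3A, slot 0 ⇒ 0x49087 (P1/RW1/US1/PS1)
  ✓ 0x49179 (huge @L0)  — 1 lookups

Entries read for #0: 3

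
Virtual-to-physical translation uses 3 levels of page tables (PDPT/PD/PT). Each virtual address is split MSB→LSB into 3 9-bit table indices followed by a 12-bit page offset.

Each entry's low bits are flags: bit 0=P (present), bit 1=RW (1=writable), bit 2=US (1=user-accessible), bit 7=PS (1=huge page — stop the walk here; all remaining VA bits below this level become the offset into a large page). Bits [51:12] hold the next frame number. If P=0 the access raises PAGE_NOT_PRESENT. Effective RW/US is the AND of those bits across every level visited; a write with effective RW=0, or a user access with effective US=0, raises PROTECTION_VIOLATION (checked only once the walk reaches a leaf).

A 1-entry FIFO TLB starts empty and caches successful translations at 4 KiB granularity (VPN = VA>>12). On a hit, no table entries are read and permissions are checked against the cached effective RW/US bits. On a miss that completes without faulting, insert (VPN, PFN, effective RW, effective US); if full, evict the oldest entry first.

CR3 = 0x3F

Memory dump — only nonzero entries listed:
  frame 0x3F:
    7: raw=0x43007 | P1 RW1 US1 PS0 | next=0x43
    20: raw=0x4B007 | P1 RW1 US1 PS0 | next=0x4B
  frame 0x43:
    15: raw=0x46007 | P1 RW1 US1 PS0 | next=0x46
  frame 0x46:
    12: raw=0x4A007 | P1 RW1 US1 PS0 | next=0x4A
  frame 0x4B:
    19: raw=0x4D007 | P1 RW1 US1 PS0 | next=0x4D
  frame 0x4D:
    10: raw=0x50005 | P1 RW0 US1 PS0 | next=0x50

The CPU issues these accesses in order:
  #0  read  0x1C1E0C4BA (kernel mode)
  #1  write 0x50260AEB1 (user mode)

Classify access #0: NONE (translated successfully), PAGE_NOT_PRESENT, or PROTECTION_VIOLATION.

Trace:
#0 VA=0x1C1E0C4BA (r,kernel):
  lvl0: tbl 0x3F, slot 7 ⇒ 0x43007 (P1/RW1/US1/PS0)
  lvl1: tbl 0x43, slot 15 ⇒ 0x46007 (P1/RW1/US1/PS0)
  lvl2: tbl 0x46, slot 12 ⇒ 0x4A007 (P1/RW1/US1/PS0)
  → PA=0x4A4BA  (3 entries read)
#1 VA=0x50260AEB1 (w,user):
  lvl0: tbl 0x3F, slot 20 ⇒ 0x4B007 (P1/RW1/US1/PS0)
  lvl1: tbl 0x4B, slot 19 ⇒ 0x4D007 (P1/RW1/US1/PS0)
  lvl2: tbl 0x4D, slot 10 ⇒ 0x50005 (P1/RW0/US1/PS0)
  ⇒ fault: PROTECTION_VIOLATION  — 3 lookups

Access #0 fault: NONE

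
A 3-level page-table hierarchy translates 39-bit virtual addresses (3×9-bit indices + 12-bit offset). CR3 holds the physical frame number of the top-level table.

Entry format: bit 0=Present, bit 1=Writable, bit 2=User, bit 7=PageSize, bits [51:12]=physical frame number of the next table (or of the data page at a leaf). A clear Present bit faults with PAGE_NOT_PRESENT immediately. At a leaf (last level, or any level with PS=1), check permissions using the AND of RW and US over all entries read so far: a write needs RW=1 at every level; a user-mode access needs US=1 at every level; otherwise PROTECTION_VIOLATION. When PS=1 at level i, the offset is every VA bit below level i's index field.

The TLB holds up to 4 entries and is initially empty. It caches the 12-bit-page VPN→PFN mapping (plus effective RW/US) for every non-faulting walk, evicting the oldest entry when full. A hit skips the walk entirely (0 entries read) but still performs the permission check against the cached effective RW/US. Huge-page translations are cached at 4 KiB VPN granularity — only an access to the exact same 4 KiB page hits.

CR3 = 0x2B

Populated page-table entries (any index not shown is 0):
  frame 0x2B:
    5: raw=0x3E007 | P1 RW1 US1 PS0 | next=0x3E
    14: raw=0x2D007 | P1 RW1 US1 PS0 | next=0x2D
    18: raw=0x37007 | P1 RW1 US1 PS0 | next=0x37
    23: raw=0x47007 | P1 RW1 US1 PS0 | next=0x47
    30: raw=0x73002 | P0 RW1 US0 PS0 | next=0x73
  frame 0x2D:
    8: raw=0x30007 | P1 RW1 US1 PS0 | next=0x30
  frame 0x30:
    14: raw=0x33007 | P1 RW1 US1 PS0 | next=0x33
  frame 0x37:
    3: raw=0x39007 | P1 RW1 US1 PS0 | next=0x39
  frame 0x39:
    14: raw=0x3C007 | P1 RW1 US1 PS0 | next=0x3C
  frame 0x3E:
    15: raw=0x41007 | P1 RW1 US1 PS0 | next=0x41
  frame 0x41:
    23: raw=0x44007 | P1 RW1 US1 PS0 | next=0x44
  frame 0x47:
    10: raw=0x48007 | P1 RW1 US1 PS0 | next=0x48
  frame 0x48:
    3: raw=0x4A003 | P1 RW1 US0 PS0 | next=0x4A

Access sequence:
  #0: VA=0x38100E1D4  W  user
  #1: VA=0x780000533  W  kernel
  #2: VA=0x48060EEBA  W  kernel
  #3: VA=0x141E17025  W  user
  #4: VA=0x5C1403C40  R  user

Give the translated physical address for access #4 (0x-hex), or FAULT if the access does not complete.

Per-access translation:
#0 VA=0x38100E1D4 (w,user):
  lvl0: tbl 0x2B, slot 14 ⇒ 0x2D007 (P1/RW1/US1/PS0)
  lvl1: tbl 0x2D, slot 8 ⇒ 0x30007 (P1/RW1/US1/PS0)
  lvl2: tbl 0x30, slot 14 ⇒ 0x33007 (P1/RW1/US1/PS0)
  ✓ 0x331D4  — 3 lookups
#1 VA=0x780000533 (w,kernel):
  lvl0: tbl 0x2B, slot 30 ⇒ 0x73002 (P0/RW1/US0/PS0)
  ✗ PAGE_NOT_PRESENT  [1 reads]
#2 VA=0x48060EEBA (w,kernel):
  lvl0: tbl 0x2B, slot 18 ⇒ 0x37007 (P1/RW1/US1/PS0)
  lvl1: tbl 0x37, slot 3 ⇒ 0x39007 (P1/RW1/US1/PS0)
  lvl2: tbl 0x39, slot 14 ⇒ 0x3C007 (P1/RW1/US1/PS0)
  ✓ 0x3CEBA  — 3 lookups
#3 VA=0x141E17025 (w,user):
  lvl0: tbl 0x2B, slot 5 ⇒ 0x3E007 (P1/RW1/US1/PS0)
  lvl1: tbl 0x3E, slot 15 ⇒ 0x41007 (P1/RW1/US1/PS0)
  lvl2: tbl 0x41, slot 23 ⇒ 0x44007 (P1/RW1/US1/PS0)
  ✓ 0x44025  — 3 lookups
#4 VA=0x5C1403C40 (r,user):
  lvl0: tbl 0x2B, slot 23 ⇒ 0x47007 (P1/RW1/US1/PS0)
  lvl1: tbl 0x47, slot 10 ⇒ 0x48007 (P1/RW1/US1/PS0)
  lvl2: tbl 0x48, slot 3 ⇒ 0x4A003 (P1/RW1/US0/PS0)
  ✗ PROTECTION_VIOLATION  [3 reads]

Access #4 PA: FAULT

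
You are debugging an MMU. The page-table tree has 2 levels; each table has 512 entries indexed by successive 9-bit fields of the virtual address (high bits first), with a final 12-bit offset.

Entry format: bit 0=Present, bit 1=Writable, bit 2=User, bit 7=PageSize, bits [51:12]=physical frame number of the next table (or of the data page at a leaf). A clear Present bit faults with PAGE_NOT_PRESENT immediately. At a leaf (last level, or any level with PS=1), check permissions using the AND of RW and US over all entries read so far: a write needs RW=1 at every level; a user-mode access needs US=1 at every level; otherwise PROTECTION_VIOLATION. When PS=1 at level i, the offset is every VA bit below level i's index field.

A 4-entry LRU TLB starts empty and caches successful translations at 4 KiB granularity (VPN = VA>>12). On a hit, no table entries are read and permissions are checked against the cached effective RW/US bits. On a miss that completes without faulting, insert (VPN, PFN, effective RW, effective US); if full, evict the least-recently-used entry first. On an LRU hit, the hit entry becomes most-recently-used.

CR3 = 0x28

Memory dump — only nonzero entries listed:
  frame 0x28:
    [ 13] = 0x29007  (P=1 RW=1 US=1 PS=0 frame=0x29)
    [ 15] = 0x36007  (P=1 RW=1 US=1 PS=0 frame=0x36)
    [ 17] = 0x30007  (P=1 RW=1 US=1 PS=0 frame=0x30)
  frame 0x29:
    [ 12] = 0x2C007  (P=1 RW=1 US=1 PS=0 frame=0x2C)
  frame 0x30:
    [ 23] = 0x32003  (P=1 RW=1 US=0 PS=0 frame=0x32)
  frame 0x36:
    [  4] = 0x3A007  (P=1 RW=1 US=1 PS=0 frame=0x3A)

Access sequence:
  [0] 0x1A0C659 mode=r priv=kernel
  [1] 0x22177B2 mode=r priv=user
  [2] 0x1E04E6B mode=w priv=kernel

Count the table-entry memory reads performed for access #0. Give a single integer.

Walk each access:
#0 VA=0x1A0C659 (r,kernel):
  L0: frame=0x28 idx=13 entry=0x29007 [P=1 RW=1 US=1 PS=0]
  L1: frame=0x29 idx=12 entry=0x2C007 [P=1 RW=1 US=1 PS=0]
  ⇒ phys 0x2C659  [2 reads]
#1 VA=0x22177B2 (r,user):
  L0: frame=0x28 idx=17 entry=0x30007 [P=1 RW=1 US=1 PS=0]
  L1: frame=0x30 idx=23 entry=0x32003 [P=1 RW=1 US=0 PS=0]
  ⇒ fault: PROTECTION_VIOLATION  — 2 lookups
#2 VA=0x1E04E6B (w,kernel):
  L0: frame=0x28 idx=15 entry=0x36007 [P=1 RW=1 US=1 PS=0]
  L1: frame=0x36 idx=4 entry=0x3A007 [P=1 RW=1 US=1 PS=0]
  ⇒ phys 0x3AE6B  [2 reads]

Entries read for #0: 2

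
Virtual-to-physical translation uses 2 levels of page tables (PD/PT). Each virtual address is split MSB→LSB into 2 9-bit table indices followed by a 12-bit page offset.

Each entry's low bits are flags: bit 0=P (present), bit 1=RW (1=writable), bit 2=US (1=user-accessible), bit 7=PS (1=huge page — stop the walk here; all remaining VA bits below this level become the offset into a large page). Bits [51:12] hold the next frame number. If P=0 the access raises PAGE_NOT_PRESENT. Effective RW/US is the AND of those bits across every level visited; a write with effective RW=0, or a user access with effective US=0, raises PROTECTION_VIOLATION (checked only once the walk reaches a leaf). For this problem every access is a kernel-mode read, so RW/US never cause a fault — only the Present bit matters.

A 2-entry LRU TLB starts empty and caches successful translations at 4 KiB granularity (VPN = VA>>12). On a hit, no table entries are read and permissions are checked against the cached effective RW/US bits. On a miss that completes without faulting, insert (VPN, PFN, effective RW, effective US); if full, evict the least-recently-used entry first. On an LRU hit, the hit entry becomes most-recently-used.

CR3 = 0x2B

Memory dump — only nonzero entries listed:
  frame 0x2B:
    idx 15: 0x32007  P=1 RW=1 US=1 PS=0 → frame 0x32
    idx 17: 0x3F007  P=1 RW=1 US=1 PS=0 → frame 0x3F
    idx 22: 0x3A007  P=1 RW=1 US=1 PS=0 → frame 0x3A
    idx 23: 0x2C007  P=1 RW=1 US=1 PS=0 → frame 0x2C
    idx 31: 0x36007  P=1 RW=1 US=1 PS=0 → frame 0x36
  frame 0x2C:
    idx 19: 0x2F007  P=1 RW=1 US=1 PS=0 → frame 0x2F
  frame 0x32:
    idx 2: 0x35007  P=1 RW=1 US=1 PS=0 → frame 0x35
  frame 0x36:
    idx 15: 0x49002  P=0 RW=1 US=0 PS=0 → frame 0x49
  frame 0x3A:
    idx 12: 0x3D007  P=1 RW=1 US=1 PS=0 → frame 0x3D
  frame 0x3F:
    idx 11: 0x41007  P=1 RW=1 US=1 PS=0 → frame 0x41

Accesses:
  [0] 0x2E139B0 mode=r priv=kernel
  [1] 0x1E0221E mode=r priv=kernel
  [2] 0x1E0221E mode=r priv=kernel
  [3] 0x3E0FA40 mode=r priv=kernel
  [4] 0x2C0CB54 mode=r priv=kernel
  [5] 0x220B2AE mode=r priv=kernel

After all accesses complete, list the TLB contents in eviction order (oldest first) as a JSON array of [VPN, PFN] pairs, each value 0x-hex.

Walk each access:
#0 VA=0x2E139B0 (r,kernel):
  L0 @0x2B[23] → 0x2C007  P=1,RW=1,US=1,PS=0
  L1 @0x2C[19] → 0x2F007  P=1,RW=1,US=1,PS=0
  → PA=0x2F9B0  (2 entries read)
#1 VA=0x1E0221E (r,kernel):
  L0 @0x2B[15] → 0x32007  P=1,RW=1,US=1,PS=0
  L1 @0x32[2] → 0x35007  P=1,RW=1,US=1,PS=0
  → PA=0x3521E  (2 entries read)
#2 VA=0x1E0221E (r,kernel):
  TLB hit vpn=0x1E02 → PA=0x3521E
#3 VA=0x3E0FA40 (r,kernel):
  L0 @0x2B[31] → 0x36007  P=1,RW=1,US=1,PS=0
  L1 @0x36[15] → 0x49002  P=0,RW=1,US=0,PS=0
  ⇒ fault: PAGE_NOT_PRESENT  — 2 lookups
#4 VA=0x2C0CB54 (r,kernel):
  L0 @0x2B[22] → 0x3A007  P=1,RW=1,US=1,PS=0
  L1 @0x3A[12] → 0x3D007  P=1,RW=1,US=1,PS=0
  → PA=0x3DB54  (2 entries read)
#5 VA=0x220B2AE (r,kernel):
  L0 @0x2B[17] → 0x3F007  P=1,RW=1,US=1,PS=0
  L1 @0x3F[11] → 0x41007  P=1,RW=1,US=1,PS=0
  → PA=0x412AE  (2 entries read)

TLB: [["0x2C0C", "0x3D"], ["0x220B", "0x41"]]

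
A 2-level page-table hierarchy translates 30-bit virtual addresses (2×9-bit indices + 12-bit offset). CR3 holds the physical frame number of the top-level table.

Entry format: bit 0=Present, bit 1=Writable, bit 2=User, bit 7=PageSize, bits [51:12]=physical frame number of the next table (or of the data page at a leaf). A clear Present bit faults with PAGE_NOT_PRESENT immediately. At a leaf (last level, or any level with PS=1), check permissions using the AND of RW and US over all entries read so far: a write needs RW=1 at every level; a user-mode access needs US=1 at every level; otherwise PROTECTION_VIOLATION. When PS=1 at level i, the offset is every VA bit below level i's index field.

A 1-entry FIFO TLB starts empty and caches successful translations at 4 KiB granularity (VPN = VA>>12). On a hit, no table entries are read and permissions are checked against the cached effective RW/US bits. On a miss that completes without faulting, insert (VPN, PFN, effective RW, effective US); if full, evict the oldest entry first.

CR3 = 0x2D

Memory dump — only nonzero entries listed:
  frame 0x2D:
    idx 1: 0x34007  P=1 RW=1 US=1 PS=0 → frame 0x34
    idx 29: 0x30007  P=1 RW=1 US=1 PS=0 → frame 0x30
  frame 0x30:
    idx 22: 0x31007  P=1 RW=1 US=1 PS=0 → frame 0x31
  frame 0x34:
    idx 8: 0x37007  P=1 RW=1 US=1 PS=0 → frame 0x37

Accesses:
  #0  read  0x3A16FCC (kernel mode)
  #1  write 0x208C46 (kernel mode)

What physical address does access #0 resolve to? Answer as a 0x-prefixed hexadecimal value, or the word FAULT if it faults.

Per-access translation:
#0 VA=0x3A16FCC (r,kernel):
  L0: frame=0x2D idx=29 entry=0x30007 [P=1 RW=1 US=1 PS=0]
  L1: frame=0x30 idx=22 entry=0x31007 [P=1 RW=1 US=1 PS=0]
  → PA=0x31FCC  (2 entries read)
#1 VA=0x208C46 (w,kernel):
  L0: frame=0x2D idx=1 entry=0x34007 [P=1 RW=1 US=1 PS=0]
  L1: frame=0x34 idx=8 entry=0x37007 [P=1 RW=1 US=1 PS=0]
  → PA=0x37C46  (2 entries read)

Access #0 PA: 0x31FCC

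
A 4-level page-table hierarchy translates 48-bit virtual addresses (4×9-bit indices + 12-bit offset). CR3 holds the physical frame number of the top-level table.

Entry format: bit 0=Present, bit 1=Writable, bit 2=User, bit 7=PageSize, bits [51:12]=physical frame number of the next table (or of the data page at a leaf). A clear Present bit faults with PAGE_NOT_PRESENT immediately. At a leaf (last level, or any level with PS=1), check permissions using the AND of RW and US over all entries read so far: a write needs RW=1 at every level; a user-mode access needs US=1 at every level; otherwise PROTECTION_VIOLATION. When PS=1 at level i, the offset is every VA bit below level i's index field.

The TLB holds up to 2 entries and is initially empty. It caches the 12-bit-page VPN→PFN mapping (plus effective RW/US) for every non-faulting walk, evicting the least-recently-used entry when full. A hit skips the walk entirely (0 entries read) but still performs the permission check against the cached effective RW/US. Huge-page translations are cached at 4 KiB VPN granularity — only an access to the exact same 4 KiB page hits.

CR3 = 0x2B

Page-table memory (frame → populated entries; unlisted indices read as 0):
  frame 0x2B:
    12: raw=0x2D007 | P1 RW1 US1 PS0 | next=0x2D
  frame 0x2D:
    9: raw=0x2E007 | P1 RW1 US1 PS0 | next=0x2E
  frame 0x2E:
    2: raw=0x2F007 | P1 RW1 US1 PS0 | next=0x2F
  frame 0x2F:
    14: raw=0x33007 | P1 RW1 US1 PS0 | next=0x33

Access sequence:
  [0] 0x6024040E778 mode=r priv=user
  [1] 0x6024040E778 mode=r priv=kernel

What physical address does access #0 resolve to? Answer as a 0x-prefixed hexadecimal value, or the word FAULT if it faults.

Walk each access:
#0 VA=0x6024040E778 (r,user):
  L0: frame=0x2B idx=12 entry=0x2D007 [P=1 RW=1 US=1 PS=0]
  L1: frame=0x2D idx=9 entry=0x2E007 [P=1 RW=1 US=1 PS=0]
  L2: frame=0x2E idx=2 entry=0x2F007 [P=1 RW=1 US=1 PS=0]
  L3: frame=0x2F idx=14 entry=0x33007 [P=1 RW=1 US=1 PS=0]
  → PA=0x33778  (4 entries read)
#1 VA=0x6024040E778 (r,kernel):
  TLB hit vpn=0x6024040E → PA=0x33778

Access #0 PA: 0x33778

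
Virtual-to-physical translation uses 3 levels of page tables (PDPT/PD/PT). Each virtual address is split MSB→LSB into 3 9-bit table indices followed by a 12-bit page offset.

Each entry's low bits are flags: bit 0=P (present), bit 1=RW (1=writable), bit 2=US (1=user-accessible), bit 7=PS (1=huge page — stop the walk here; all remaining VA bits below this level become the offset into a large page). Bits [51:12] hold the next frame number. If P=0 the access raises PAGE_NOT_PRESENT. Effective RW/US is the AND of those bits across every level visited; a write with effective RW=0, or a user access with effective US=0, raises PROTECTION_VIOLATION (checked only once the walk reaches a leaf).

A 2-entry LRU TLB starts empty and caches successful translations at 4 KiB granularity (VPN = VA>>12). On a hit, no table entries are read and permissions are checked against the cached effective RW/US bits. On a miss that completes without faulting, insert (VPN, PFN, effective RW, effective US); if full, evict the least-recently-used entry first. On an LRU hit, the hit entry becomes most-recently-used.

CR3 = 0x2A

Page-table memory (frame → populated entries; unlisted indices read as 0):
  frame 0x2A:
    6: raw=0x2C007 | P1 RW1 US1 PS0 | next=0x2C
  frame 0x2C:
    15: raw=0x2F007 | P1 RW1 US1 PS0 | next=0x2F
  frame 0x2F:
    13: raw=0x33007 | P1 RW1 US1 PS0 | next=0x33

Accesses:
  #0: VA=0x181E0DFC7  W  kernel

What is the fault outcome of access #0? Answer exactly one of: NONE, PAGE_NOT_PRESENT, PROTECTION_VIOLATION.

Trace:
#0 VA=0x181E0DFC7 (w,kernel):
  L0: frame=0x2A idx=6 entry=0x2C007 [P=1 RW=1 US=1 PS=0]
  L1: frame=0x2C idx=15 entry=0x2F007 [P=1 RW=1 US=1 PS=0]
  L2: frame=0x2F idx=13 entry=0x33007 [P=1 RW=1 US=1 PS=0]
  → PA=0x33FC7  (3 entries read)

Access #0 fault: NONE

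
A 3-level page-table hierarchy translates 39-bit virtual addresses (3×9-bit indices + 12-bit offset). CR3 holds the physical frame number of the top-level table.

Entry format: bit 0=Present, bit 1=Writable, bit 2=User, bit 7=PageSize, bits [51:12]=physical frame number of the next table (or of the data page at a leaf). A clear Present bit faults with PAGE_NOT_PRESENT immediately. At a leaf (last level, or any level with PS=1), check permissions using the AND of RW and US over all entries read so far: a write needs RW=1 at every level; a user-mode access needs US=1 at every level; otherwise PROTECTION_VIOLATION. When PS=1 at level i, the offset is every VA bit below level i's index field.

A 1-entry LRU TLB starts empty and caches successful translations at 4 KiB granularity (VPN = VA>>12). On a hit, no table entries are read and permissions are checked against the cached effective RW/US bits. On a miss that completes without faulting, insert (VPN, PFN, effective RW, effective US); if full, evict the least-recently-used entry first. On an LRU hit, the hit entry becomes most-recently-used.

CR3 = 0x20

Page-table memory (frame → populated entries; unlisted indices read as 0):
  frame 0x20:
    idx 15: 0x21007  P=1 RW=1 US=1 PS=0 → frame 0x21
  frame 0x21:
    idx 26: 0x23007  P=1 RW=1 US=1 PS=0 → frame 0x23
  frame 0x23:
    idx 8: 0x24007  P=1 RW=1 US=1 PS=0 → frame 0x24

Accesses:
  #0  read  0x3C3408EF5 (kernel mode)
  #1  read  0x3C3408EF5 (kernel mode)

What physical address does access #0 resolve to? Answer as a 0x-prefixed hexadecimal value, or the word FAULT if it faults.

Walk each access:
#0 VA=0x3C3408EF5 (r,kernel):
  lvl0: tbl 0x20, slot 15 ⇒ 0x21007 (P1/RW1/US1/PS0)
  lvl1: tbl 0x21, slot 26 ⇒ 0x23007 (P1/RW1/US1/PS0)
  lvl2: tbl 0x23, slot 8 ⇒ 0x24007 (P1/RW1/US1/PS0)
  ⇒ phys 0x24EF5  [3 reads]
#1 VA=0x3C3408EF5 (r,kernel):
  TLB hit vpn=0x3C3408 → PA=0x24EF5

Access #0 PA: 0x24EF5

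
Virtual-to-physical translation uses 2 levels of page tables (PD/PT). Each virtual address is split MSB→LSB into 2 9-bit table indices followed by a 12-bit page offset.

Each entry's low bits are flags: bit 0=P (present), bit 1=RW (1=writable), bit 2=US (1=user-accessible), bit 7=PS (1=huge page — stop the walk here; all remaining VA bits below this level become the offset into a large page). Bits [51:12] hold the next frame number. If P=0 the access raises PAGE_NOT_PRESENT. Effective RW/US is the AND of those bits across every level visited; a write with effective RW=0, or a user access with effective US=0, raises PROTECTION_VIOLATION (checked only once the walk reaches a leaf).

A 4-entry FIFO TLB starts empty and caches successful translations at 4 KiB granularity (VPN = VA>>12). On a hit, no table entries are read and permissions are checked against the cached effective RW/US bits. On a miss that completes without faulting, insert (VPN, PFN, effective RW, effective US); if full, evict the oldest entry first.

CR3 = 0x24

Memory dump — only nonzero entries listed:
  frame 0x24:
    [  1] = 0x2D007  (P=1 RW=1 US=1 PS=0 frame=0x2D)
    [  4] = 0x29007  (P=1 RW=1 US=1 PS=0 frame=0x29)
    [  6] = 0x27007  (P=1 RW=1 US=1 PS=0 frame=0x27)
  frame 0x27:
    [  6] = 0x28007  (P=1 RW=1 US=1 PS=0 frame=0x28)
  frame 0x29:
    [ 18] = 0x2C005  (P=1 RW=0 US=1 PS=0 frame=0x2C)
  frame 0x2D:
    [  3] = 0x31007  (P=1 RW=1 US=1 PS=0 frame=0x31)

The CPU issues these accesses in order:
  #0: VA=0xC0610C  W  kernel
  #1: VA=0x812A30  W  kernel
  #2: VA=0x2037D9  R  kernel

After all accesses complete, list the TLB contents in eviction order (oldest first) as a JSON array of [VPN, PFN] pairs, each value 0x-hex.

Trace:
#0 VA=0xC0610C (w,kernel):
  [0] read 0x24 idx=6: raw=0x27007 flags P=1 W=1 U=1 S=0
  [1] read 0x27 idx=6: raw=0x28007 flags P=1 W=1 U=1 S=0
  ⇒ phys 0x2810C  [2 reads]
#1 VA=0x812A30 (w,kernel):
  [0] read 0x24 idx=4: raw=0x29007 flags P=1 W=1 U=1 S=0
  [1] read 0x29 idx=18: raw=0x2C005 flags P=1 W=0 U=1 S=0
  ⇒ fault: PROTECTION_VIOLATION  — 2 lookups
#2 VA=0x2037D9 (r,kernel):
  [0] read 0x24 idx=1: raw=0x2D007 flags P=1 W=1 U=1 S=0
  [1] read 0x2D idx=3: raw=0x31007 flags P=1 W=1 U=1 S=0
  ⇒ phys 0x317D9  [2 reads]

TLB: [["0xC06", "0x28"], ["0x203", "0x31"]]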